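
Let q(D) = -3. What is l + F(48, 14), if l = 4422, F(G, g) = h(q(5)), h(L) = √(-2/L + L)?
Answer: 4422 + I*√21/3 ≈ 4422.0 + 1.5275*I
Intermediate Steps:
h(L) = √(L - 2/L)
F(G, g) = I*√21/3 (F(G, g) = √(-3 - 2/(-3)) = √(-3 - 2*(-⅓)) = √(-3 + ⅔) = √(-7/3) = I*√21/3)
l + F(48, 14) = 4422 + I*√21/3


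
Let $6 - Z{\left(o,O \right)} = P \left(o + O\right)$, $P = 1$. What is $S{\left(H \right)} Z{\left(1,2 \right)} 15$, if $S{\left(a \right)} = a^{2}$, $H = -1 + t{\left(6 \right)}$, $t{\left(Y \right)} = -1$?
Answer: $180$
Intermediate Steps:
$H = -2$ ($H = -1 - 1 = -2$)
$Z{\left(o,O \right)} = 6 - O - o$ ($Z{\left(o,O \right)} = 6 - 1 \left(o + O\right) = 6 - 1 \left(O + o\right) = 6 - \left(O + o\right) = 6 - O - o$)
$S{\left(H \right)} Z{\left(1,2 \right)} 15 = \left(-2\right)^{2} \left(6 - 2 - 1\right) 15 = 4 \left(6 - 2 - 1\right) 15 = 4 \cdot 3 \cdot 15 = 12 \cdot 15 = 180$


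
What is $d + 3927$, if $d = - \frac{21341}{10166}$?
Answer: $\frac{39900541}{10166} \approx 3924.9$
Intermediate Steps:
$d = - \frac{21341}{10166}$ ($d = \left(-21341\right) \frac{1}{10166} = - \frac{21341}{10166} \approx -2.0993$)
$d + 3927 = - \frac{21341}{10166} + 3927 = \frac{39900541}{10166}$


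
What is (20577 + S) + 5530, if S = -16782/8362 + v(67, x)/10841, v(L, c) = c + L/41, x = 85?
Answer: 1311158998064/50226353 ≈ 26105.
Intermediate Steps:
v(L, c) = c + L/41 (v(L, c) = c + L*(1/41) = c + L/41)
S = -100399707/50226353 (S = -16782/8362 + (85 + (1/41)*67)/10841 = -16782*1/8362 + (85 + 67/41)*(1/10841) = -8391/4181 + (3552/41)*(1/10841) = -8391/4181 + 96/12013 = -100399707/50226353 ≈ -1.9989)
(20577 + S) + 5530 = (20577 - 100399707/50226353) + 5530 = 1033407265974/50226353 + 5530 = 1311158998064/50226353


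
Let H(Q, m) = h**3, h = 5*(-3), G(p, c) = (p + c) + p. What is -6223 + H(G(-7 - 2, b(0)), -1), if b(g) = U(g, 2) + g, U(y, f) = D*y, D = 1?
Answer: -9598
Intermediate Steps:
U(y, f) = y (U(y, f) = 1*y = y)
b(g) = 2*g (b(g) = g + g = 2*g)
G(p, c) = c + 2*p (G(p, c) = (c + p) + p = c + 2*p)
h = -15
H(Q, m) = -3375 (H(Q, m) = (-15)**3 = -3375)
-6223 + H(G(-7 - 2, b(0)), -1) = -6223 - 3375 = -9598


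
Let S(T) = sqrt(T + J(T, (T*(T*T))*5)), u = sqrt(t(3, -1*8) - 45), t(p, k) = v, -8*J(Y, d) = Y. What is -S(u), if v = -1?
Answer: -2**(3/4)*sqrt(7)*23**(1/4)*sqrt(I)/4 ≈ -1.7226 - 1.7226*I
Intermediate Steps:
J(Y, d) = -Y/8
t(p, k) = -1
u = I*sqrt(46) (u = sqrt(-1 - 45) = sqrt(-46) = I*sqrt(46) ≈ 6.7823*I)
S(T) = sqrt(14)*sqrt(T)/4 (S(T) = sqrt(T - T/8) = sqrt(7*T/8) = sqrt(14)*sqrt(T)/4)
-S(u) = -sqrt(14)*sqrt(I*sqrt(46))/4 = -sqrt(14)*46**(1/4)*sqrt(I)/4 = -2**(3/4)*sqrt(7)*23**(1/4)*sqrt(I)/4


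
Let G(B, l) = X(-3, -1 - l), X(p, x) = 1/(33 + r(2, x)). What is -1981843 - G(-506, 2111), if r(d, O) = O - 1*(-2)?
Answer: -4116287910/2077 ≈ -1.9818e+6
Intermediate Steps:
r(d, O) = 2 + O (r(d, O) = O + 2 = 2 + O)
X(p, x) = 1/(35 + x) (X(p, x) = 1/(33 + (2 + x)) = 1/(35 + x))
G(B, l) = 1/(34 - l) (G(B, l) = 1/(35 + (-1 - l)) = 1/(34 - l))
-1981843 - G(-506, 2111) = -1981843 - (-1)/(-34 + 2111) = -1981843 - (-1)/2077 = -1981843 - 1*(-1/2077) = -1981843 + 1/2077 = -4116287910/2077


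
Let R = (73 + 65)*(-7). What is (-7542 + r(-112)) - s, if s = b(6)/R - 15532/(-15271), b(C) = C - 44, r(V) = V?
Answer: -56462877127/7375893 ≈ -7655.1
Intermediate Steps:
R = -966 (R = 138*(-7) = -966)
b(C) = -44 + C
s = 7792105/7375893 (s = (-44 + 6)/(-966) - 15532/(-15271) = -38*(-1/966) - 15532*(-1/15271) = 19/483 + 15532/15271 = 7792105/7375893 ≈ 1.0564)
(-7542 + r(-112)) - s = (-7542 - 112) - 1*7792105/7375893 = -7654 - 7792105/7375893 = -56462877127/7375893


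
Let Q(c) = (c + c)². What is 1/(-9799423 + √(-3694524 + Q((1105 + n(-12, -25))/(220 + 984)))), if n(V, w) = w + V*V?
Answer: -887837523223/8700295780061694709 - 602*I*√83681798595/8700295780061694709 ≈ -1.0205e-7 - 2.0016e-11*I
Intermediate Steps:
n(V, w) = w + V²
Q(c) = 4*c² (Q(c) = (2*c)² = 4*c²)
1/(-9799423 + √(-3694524 + Q((1105 + n(-12, -25))/(220 + 984)))) = 1/(-9799423 + √(-3694524 + 4*((1105 + (-25 + (-12)²))/(220 + 984))²)) = 1/(-9799423 + √(-3694524 + 4*((1105 + (-25 + 144))/1204)²)) = 1/(-9799423 + √(-3694524 + 4*((1105 + 119)*(1/1204))²)) = 1/(-9799423 + √(-3694524 + 4*(1224*(1/1204))²)) = 1/(-9799423 + √(-3694524 + 4*(306/301)²)) = 1/(-9799423 + √(-3694524 + 4*(93636/90601))) = 1/(-9799423 + √(-3694524 + 374544/90601)) = 1/(-9799423 + √(-334727194380/90601)) = 1/(-9799423 + 2*I*√83681798595/301)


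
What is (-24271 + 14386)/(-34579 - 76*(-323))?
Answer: 9885/10031 ≈ 0.98545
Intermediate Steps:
(-24271 + 14386)/(-34579 - 76*(-323)) = -9885/(-34579 + 24548) = -9885/(-10031) = -9885*(-1/10031) = 9885/10031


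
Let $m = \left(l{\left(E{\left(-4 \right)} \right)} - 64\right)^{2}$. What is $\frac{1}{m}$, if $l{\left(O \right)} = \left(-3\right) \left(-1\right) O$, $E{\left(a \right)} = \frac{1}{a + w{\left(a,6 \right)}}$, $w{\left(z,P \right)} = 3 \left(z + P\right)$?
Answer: $\frac{4}{15625} \approx 0.000256$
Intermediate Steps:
$w{\left(z,P \right)} = 3 P + 3 z$ ($w{\left(z,P \right)} = 3 \left(P + z\right) = 3 P + 3 z$)
$E{\left(a \right)} = \frac{1}{18 + 4 a}$ ($E{\left(a \right)} = \frac{1}{a + \left(3 \cdot 6 + 3 a\right)} = \frac{1}{a + \left(18 + 3 a\right)} = \frac{1}{18 + 4 a}$)
$l{\left(O \right)} = 3 O$
$m = \frac{15625}{4}$ ($m = \left(3 \frac{1}{2 \left(9 + 2 \left(-4\right)\right)} - 64\right)^{2} = \left(3 \frac{1}{2 \left(9 - 8\right)} - 64\right)^{2} = \left(3 \frac{1}{2 \cdot 1} - 64\right)^{2} = \left(3 \cdot \frac{1}{2} \cdot 1 - 64\right)^{2} = \left(3 \cdot \frac{1}{2} - 64\right)^{2} = \left(\frac{3}{2} - 64\right)^{2} = \left(- \frac{125}{2}\right)^{2} = \frac{15625}{4} \approx 3906.3$)
$\frac{1}{m} = \frac{1}{\frac{15625}{4}} = \frac{4}{15625}$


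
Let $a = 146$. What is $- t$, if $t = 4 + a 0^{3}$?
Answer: $-4$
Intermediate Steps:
$t = 4$ ($t = 4 + 146 \cdot 0^{3} = 4 + 146 \cdot 0 = 4 + 0 = 4$)
$- t = \left(-1\right) 4 = -4$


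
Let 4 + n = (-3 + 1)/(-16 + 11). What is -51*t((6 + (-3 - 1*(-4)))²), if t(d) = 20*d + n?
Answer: -248982/5 ≈ -49796.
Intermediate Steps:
n = -18/5 (n = -4 + (-3 + 1)/(-16 + 11) = -4 - 2/(-5) = -4 - 2*(-⅕) = -4 + ⅖ = -18/5 ≈ -3.6000)
t(d) = -18/5 + 20*d (t(d) = 20*d - 18/5 = -18/5 + 20*d)
-51*t((6 + (-3 - 1*(-4)))²) = -51*(-18/5 + 20*(6 + (-3 - 1*(-4)))²) = -51*(-18/5 + 20*(6 + (-3 + 4))²) = -51*(-18/5 + 20*(6 + 1)²) = -51*(-18/5 + 20*7²) = -51*(-18/5 + 20*49) = -51*(-18/5 + 980) = -51*4882/5 = -248982/5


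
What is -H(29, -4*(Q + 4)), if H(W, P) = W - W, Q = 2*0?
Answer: 0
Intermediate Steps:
Q = 0
H(W, P) = 0
-H(29, -4*(Q + 4)) = -1*0 = 0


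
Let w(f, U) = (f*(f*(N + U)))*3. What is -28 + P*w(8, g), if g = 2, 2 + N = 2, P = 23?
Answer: 8804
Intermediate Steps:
N = 0 (N = -2 + 2 = 0)
w(f, U) = 3*U*f² (w(f, U) = (f*(f*(0 + U)))*3 = (f*(f*U))*3 = (f*(U*f))*3 = (U*f²)*3 = 3*U*f²)
-28 + P*w(8, g) = -28 + 23*(3*2*8²) = -28 + 23*(3*2*64) = -28 + 23*384 = -28 + 8832 = 8804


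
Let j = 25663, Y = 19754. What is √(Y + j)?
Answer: √45417 ≈ 213.11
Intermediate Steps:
√(Y + j) = √(19754 + 25663) = √45417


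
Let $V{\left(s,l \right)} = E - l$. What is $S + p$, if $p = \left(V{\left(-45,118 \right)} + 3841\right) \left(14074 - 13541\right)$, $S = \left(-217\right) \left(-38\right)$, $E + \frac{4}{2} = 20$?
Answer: $2002199$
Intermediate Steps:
$E = 18$ ($E = -2 + 20 = 18$)
$S = 8246$
$V{\left(s,l \right)} = 18 - l$
$p = 1993953$ ($p = \left(\left(18 - 118\right) + 3841\right) \left(14074 - 13541\right) = \left(\left(18 - 118\right) + 3841\right) 533 = \left(-100 + 3841\right) 533 = 3741 \cdot 533 = 1993953$)
$S + p = 8246 + 1993953 = 2002199$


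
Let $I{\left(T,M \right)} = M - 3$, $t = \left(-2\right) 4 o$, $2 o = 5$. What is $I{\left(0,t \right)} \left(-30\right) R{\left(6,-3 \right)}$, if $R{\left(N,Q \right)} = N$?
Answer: $4140$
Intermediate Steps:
$o = \frac{5}{2}$ ($o = \frac{1}{2} \cdot 5 = \frac{5}{2} \approx 2.5$)
$t = -20$ ($t = \left(-2\right) 4 \cdot \frac{5}{2} = \left(-8\right) \frac{5}{2} = -20$)
$I{\left(T,M \right)} = -3 + M$
$I{\left(0,t \right)} \left(-30\right) R{\left(6,-3 \right)} = \left(-3 - 20\right) \left(-30\right) 6 = \left(-23\right) \left(-30\right) 6 = 690 \cdot 6 = 4140$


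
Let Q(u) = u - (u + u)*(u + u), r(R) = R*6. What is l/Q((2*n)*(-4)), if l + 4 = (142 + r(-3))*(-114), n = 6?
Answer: 3535/2316 ≈ 1.5263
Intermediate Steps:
r(R) = 6*R
Q(u) = u - 4*u² (Q(u) = u - 2*u*2*u = u - 4*u²)
l = -14140 (l = -4 + (142 + 6*(-3))*(-114) = -4 + (142 - 18)*(-114) = -4 + 124*(-114) = -4 - 14136 = -14140)
l/Q((2*n)*(-4)) = -14140*(-1/(48*(1 - 4*2*6*(-4)))) = -14140*(-1/(48*(1 - 48*(-4)))) = -14140*(-1/(48*(1 - 4*(-48)))) = -14140*(-1/(48*(1 + 192))) = -14140/((-48*193)) = -14140/(-9264) = -14140*(-1/9264) = 3535/2316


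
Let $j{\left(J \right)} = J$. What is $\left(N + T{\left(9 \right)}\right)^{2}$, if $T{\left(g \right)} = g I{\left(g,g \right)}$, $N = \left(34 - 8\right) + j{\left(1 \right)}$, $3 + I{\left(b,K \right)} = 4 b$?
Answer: $104976$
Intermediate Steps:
$I{\left(b,K \right)} = -3 + 4 b$
$N = 27$ ($N = \left(34 - 8\right) + 1 = 26 + 1 = 27$)
$T{\left(g \right)} = g \left(-3 + 4 g\right)$
$\left(N + T{\left(9 \right)}\right)^{2} = \left(27 + 9 \left(-3 + 4 \cdot 9\right)\right)^{2} = \left(27 + 9 \left(-3 + 36\right)\right)^{2} = \left(27 + 9 \cdot 33\right)^{2} = \left(27 + 297\right)^{2} = 324^{2} = 104976$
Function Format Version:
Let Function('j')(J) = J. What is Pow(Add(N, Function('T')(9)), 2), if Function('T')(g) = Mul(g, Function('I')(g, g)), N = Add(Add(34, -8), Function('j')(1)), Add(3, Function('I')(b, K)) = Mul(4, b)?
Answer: 104976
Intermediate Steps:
Function('I')(b, K) = Add(-3, Mul(4, b))
N = 27 (N = Add(Add(34, -8), 1) = Add(26, 1) = 27)
Function('T')(g) = Mul(g, Add(-3, Mul(4, g)))
Pow(Add(N, Function('T')(9)), 2) = Pow(Add(27, Mul(9, Add(-3, Mul(4, 9)))), 2) = Pow(Add(27, Mul(9, Add(-3, 36))), 2) = Pow(Add(27, Mul(9, 33)), 2) = Pow(Add(27, 297), 2) = Pow(324, 2) = 104976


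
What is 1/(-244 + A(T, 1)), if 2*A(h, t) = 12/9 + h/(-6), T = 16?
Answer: -3/734 ≈ -0.0040872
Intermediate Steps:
A(h, t) = ⅔ - h/12 (A(h, t) = (12/9 + h/(-6))/2 = (12*(⅑) + h*(-⅙))/2 = (4/3 - h/6)/2 = ⅔ - h/12)
1/(-244 + A(T, 1)) = 1/(-244 + (⅔ - 1/12*16)) = 1/(-244 + (⅔ - 4/3)) = 1/(-244 - ⅔) = 1/(-734/3) = -3/734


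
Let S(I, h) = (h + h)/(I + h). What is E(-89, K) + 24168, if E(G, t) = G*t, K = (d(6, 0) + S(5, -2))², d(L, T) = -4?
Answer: 194728/9 ≈ 21636.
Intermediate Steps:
S(I, h) = 2*h/(I + h) (S(I, h) = (2*h)/(I + h) = 2*h/(I + h))
K = 256/9 (K = (-4 + 2*(-2)/(5 - 2))² = (-4 + 2*(-2)/3)² = (-4 + 2*(-2)*(⅓))² = (-4 - 4/3)² = (-16/3)² = 256/9 ≈ 28.444)
E(-89, K) + 24168 = -89*256/9 + 24168 = -22784/9 + 24168 = 194728/9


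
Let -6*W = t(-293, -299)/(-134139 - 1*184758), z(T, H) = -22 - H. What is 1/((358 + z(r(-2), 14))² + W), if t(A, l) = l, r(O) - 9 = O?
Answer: 1913382/198387098989 ≈ 9.6447e-6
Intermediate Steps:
r(O) = 9 + O
W = -299/1913382 (W = -(-299)/(6*(-134139 - 1*184758)) = -(-299)/(6*(-134139 - 184758)) = -(-299)/(6*(-318897)) = -(-299)*(-1)/(6*318897) = -⅙*299/318897 = -299/1913382 ≈ -0.00015627)
1/((358 + z(r(-2), 14))² + W) = 1/((358 + (-22 - 1*14))² - 299/1913382) = 1/((358 + (-22 - 14))² - 299/1913382) = 1/((358 - 36)² - 299/1913382) = 1/(322² - 299/1913382) = 1/(103684 - 299/1913382) = 1/(198387098989/1913382) = 1913382/198387098989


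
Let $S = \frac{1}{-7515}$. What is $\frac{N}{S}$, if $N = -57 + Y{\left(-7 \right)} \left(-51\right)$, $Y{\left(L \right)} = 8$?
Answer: $3494475$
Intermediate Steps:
$S = - \frac{1}{7515} \approx -0.00013307$
$N = -465$ ($N = -57 + 8 \left(-51\right) = -57 - 408 = -465$)
$\frac{N}{S} = - \frac{465}{- \frac{1}{7515}} = \left(-465\right) \left(-7515\right) = 3494475$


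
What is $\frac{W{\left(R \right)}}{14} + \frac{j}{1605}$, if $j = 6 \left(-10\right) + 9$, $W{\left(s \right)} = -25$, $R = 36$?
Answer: $- \frac{13613}{7490} \approx -1.8175$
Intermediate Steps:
$j = -51$ ($j = -60 + 9 = -51$)
$\frac{W{\left(R \right)}}{14} + \frac{j}{1605} = - \frac{25}{14} - \frac{51}{1605} = \left(-25\right) \frac{1}{14} - \frac{17}{535} = - \frac{25}{14} - \frac{17}{535} = - \frac{13613}{7490}$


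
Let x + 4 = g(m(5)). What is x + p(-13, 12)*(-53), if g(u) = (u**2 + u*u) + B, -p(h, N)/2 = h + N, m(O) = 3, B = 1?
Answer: -91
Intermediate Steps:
p(h, N) = -2*N - 2*h (p(h, N) = -2*(h + N) = -2*(N + h) = -2*N - 2*h)
g(u) = 1 + 2*u**2 (g(u) = (u**2 + u*u) + 1 = (u**2 + u**2) + 1 = 2*u**2 + 1 = 1 + 2*u**2)
x = 15 (x = -4 + (1 + 2*3**2) = -4 + (1 + 2*9) = -4 + (1 + 18) = -4 + 19 = 15)
x + p(-13, 12)*(-53) = 15 + (-2*12 - 2*(-13))*(-53) = 15 + (-24 + 26)*(-53) = 15 + 2*(-53) = 15 - 106 = -91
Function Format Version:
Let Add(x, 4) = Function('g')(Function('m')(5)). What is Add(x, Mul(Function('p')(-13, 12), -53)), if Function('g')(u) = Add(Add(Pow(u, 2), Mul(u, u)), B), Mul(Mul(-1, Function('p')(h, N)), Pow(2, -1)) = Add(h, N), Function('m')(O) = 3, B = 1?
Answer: -91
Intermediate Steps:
Function('p')(h, N) = Add(Mul(-2, N), Mul(-2, h)) (Function('p')(h, N) = Mul(-2, Add(h, N)) = Mul(-2, Add(N, h)) = Add(Mul(-2, N), Mul(-2, h)))
Function('g')(u) = Add(1, Mul(2, Pow(u, 2))) (Function('g')(u) = Add(Add(Pow(u, 2), Mul(u, u)), 1) = Add(Add(Pow(u, 2), Pow(u, 2)), 1) = Add(Mul(2, Pow(u, 2)), 1) = Add(1, Mul(2, Pow(u, 2))))
x = 15 (x = Add(-4, Add(1, Mul(2, Pow(3, 2)))) = Add(-4, Add(1, Mul(2, 9))) = Add(-4, Add(1, 18)) = Add(-4, 19) = 15)
Add(x, Mul(Function('p')(-13, 12), -53)) = Add(15, Mul(Add(Mul(-2, 12), Mul(-2, -13)), -53)) = Add(15, Mul(Add(-24, 26), -53)) = Add(15, Mul(2, -53)) = Add(15, -106) = -91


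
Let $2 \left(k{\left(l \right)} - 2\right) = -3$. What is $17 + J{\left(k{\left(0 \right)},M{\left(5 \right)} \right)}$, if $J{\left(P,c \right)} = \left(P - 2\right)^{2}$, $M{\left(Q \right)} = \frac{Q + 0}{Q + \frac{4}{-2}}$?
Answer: $\frac{77}{4} \approx 19.25$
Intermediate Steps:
$M{\left(Q \right)} = \frac{Q}{-2 + Q}$ ($M{\left(Q \right)} = \frac{Q}{Q + 4 \left(- \frac{1}{2}\right)} = \frac{Q}{Q - 2} = \frac{Q}{-2 + Q}$)
$k{\left(l \right)} = \frac{1}{2}$ ($k{\left(l \right)} = 2 + \frac{1}{2} \left(-3\right) = 2 - \frac{3}{2} = \frac{1}{2}$)
$J{\left(P,c \right)} = \left(-2 + P\right)^{2}$
$17 + J{\left(k{\left(0 \right)},M{\left(5 \right)} \right)} = 17 + \left(-2 + \frac{1}{2}\right)^{2} = 17 + \left(- \frac{3}{2}\right)^{2} = 17 + \frac{9}{4} = \frac{77}{4}$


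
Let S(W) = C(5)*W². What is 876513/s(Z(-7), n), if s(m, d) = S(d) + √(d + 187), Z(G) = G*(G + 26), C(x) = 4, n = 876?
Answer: 2690460159552/9421854804953 - 876513*√1063/9421854804953 ≈ 0.28555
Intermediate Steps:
Z(G) = G*(26 + G)
S(W) = 4*W²
s(m, d) = √(187 + d) + 4*d² (s(m, d) = 4*d² + √(d + 187) = 4*d² + √(187 + d) = √(187 + d) + 4*d²)
876513/s(Z(-7), n) = 876513/(√(187 + 876) + 4*876²) = 876513/(√1063 + 4*767376) = 876513/(√1063 + 3069504) = 876513/(3069504 + √1063)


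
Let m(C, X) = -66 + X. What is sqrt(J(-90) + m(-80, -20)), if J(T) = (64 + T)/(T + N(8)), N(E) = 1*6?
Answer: I*sqrt(151158)/42 ≈ 9.2569*I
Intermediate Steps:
N(E) = 6
J(T) = (64 + T)/(6 + T) (J(T) = (64 + T)/(T + 6) = (64 + T)/(6 + T))
sqrt(J(-90) + m(-80, -20)) = sqrt((64 - 90)/(6 - 90) + (-66 - 20)) = sqrt(-26/(-84) - 86) = sqrt(-1/84*(-26) - 86) = sqrt(13/42 - 86) = sqrt(-3599/42) = I*sqrt(151158)/42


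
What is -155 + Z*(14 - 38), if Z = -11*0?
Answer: -155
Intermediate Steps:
Z = 0
-155 + Z*(14 - 38) = -155 + 0*(14 - 38) = -155 + 0*(-24) = -155 + 0 = -155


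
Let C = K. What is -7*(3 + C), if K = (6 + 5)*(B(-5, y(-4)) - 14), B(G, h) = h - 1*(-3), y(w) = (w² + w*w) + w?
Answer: -1330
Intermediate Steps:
y(w) = w + 2*w² (y(w) = (w² + w²) + w = 2*w² + w = w + 2*w²)
B(G, h) = 3 + h (B(G, h) = h + 3 = 3 + h)
K = 187 (K = (6 + 5)*((3 - 4*(1 + 2*(-4))) - 14) = 11*((3 - 4*(1 - 8)) - 14) = 11*((3 - 4*(-7)) - 14) = 11*((3 + 28) - 14) = 11*(31 - 14) = 11*17 = 187)
C = 187
-7*(3 + C) = -7*(3 + 187) = -7*190 = -1330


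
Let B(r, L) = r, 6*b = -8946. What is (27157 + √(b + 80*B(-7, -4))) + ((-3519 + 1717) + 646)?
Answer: 26001 + I*√2051 ≈ 26001.0 + 45.288*I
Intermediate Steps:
b = -1491 (b = (⅙)*(-8946) = -1491)
(27157 + √(b + 80*B(-7, -4))) + ((-3519 + 1717) + 646) = (27157 + √(-1491 + 80*(-7))) + ((-3519 + 1717) + 646) = (27157 + √(-1491 - 560)) + (-1802 + 646) = (27157 + √(-2051)) - 1156 = (27157 + I*√2051) - 1156 = 26001 + I*√2051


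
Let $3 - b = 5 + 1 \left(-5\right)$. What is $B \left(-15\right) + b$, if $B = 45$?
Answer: $-672$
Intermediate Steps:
$b = 3$ ($b = 3 - \left(5 + 1 \left(-5\right)\right) = 3 - \left(5 - 5\right) = 3 - 0 = 3 + 0 = 3$)
$B \left(-15\right) + b = 45 \left(-15\right) + 3 = -675 + 3 = -672$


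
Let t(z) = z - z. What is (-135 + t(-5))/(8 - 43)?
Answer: 27/7 ≈ 3.8571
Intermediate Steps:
t(z) = 0
(-135 + t(-5))/(8 - 43) = (-135 + 0)/(8 - 43) = -135/(-35) = -135*(-1/35) = 27/7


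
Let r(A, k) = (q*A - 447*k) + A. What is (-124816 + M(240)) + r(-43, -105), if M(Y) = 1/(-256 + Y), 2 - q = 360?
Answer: -1000481/16 ≈ -62530.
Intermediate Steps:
q = -358 (q = 2 - 1*360 = 2 - 360 = -358)
r(A, k) = -447*k - 357*A (r(A, k) = (-358*A - 447*k) + A = (-447*k - 358*A) + A = -447*k - 357*A)
(-124816 + M(240)) + r(-43, -105) = (-124816 + 1/(-256 + 240)) + (-447*(-105) - 357*(-43)) = (-124816 + 1/(-16)) + (46935 + 15351) = (-124816 - 1/16) + 62286 = -1997057/16 + 62286 = -1000481/16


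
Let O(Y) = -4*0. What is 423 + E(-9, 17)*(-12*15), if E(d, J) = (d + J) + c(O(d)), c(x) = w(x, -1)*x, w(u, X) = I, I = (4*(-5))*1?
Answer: -1017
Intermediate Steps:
I = -20 (I = -20*1 = -20)
w(u, X) = -20
O(Y) = 0
c(x) = -20*x
E(d, J) = J + d (E(d, J) = (d + J) - 20*0 = (J + d) + 0 = J + d)
423 + E(-9, 17)*(-12*15) = 423 + (17 - 9)*(-12*15) = 423 + 8*(-180) = 423 - 1440 = -1017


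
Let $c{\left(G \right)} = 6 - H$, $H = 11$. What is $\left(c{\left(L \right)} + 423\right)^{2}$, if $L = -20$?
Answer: $174724$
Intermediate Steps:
$c{\left(G \right)} = -5$ ($c{\left(G \right)} = 6 - 11 = -5$)
$\left(c{\left(L \right)} + 423\right)^{2} = \left(-5 + 423\right)^{2} = 418^{2} = 174724$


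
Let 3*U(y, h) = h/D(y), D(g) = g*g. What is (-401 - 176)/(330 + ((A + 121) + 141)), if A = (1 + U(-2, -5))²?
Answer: -83088/85297 ≈ -0.97410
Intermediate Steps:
D(g) = g²
U(y, h) = h/(3*y²) (U(y, h) = (h/(y²))/3 = (h/y²)/3 = h/(3*y²))
A = 49/144 (A = (1 + (⅓)*(-5)/(-2)²)² = (1 + (⅓)*(-5)*(¼))² = (1 - 5/12)² = (7/12)² = 49/144 ≈ 0.34028)
(-401 - 176)/(330 + ((A + 121) + 141)) = (-401 - 176)/(330 + ((49/144 + 121) + 141)) = -577/(330 + (17473/144 + 141)) = -577/(330 + 37777/144) = -577/85297/144 = -577*144/85297 = -83088/85297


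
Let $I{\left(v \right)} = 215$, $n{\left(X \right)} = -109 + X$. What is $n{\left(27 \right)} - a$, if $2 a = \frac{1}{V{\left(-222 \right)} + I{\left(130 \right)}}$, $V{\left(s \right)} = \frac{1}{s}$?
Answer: $- \frac{3913889}{47729} \approx -82.002$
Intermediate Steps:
$a = \frac{111}{47729}$ ($a = \frac{1}{2 \left(\frac{1}{-222} + 215\right)} = \frac{1}{2 \left(- \frac{1}{222} + 215\right)} = \frac{1}{2 \cdot \frac{47729}{222}} = \frac{1}{2} \cdot \frac{222}{47729} = \frac{111}{47729} \approx 0.0023256$)
$n{\left(27 \right)} - a = \left(-109 + 27\right) - \frac{111}{47729} = -82 - \frac{111}{47729} = - \frac{3913889}{47729}$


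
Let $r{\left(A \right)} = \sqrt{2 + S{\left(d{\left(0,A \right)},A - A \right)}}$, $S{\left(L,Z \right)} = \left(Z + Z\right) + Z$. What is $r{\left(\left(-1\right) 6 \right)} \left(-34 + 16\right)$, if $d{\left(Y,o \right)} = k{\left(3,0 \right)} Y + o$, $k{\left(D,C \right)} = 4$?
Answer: $- 18 \sqrt{2} \approx -25.456$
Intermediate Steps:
$d{\left(Y,o \right)} = o + 4 Y$ ($d{\left(Y,o \right)} = 4 Y + o = o + 4 Y$)
$S{\left(L,Z \right)} = 3 Z$ ($S{\left(L,Z \right)} = 2 Z + Z = 3 Z$)
$r{\left(A \right)} = \sqrt{2}$ ($r{\left(A \right)} = \sqrt{2 + 3 \left(A - A\right)} = \sqrt{2 + 3 \cdot 0} = \sqrt{2 + 0} = \sqrt{2}$)
$r{\left(\left(-1\right) 6 \right)} \left(-34 + 16\right) = \sqrt{2} \left(-34 + 16\right) = \sqrt{2} \left(-18\right) = - 18 \sqrt{2}$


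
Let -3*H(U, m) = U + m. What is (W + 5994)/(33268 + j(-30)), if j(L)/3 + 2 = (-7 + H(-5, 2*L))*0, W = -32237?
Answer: -26243/33262 ≈ -0.78898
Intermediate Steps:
H(U, m) = -U/3 - m/3 (H(U, m) = -(U + m)/3 = -U/3 - m/3)
j(L) = -6 (j(L) = -6 + 3*((-7 + (-1/3*(-5) - 2*L/3))*0) = -6 + 3*((-7 + (5/3 - 2*L/3))*0) = -6 + 3*((-16/3 - 2*L/3)*0) = -6 + 3*0 = -6 + 0 = -6)
(W + 5994)/(33268 + j(-30)) = (-32237 + 5994)/(33268 - 6) = -26243/33262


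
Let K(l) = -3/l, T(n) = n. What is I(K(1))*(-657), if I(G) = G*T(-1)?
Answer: -1971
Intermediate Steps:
I(G) = -G (I(G) = G*(-1) = -G)
I(K(1))*(-657) = -(-3)/1*(-657) = -(-3)*(-657) = -1*(-3)*(-657) = 3*(-657) = -1971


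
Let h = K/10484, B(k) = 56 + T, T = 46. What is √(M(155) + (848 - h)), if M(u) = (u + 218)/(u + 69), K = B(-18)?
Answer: √18304292330422/146776 ≈ 29.149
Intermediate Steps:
B(k) = 102 (B(k) = 56 + 46 = 102)
K = 102
h = 51/5242 (h = 102/10484 = 102*(1/10484) = 51/5242 ≈ 0.0097291)
M(u) = (218 + u)/(69 + u)
√(M(155) + (848 - h)) = √((218 + 155)/(69 + 155) + (848 - 1*51/5242)) = √(373/224 + (848 - 51/5242)) = √((1/224)*373 + 4445165/5242) = √(373/224 + 4445165/5242) = √(498836113/587104) = √18304292330422/146776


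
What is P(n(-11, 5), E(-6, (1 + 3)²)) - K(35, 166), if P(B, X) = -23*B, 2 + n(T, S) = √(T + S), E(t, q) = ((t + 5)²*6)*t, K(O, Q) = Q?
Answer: -120 - 23*I*√6 ≈ -120.0 - 56.338*I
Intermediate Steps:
E(t, q) = 6*t*(5 + t)² (E(t, q) = ((5 + t)²*6)*t = (6*(5 + t)²)*t = 6*t*(5 + t)²)
n(T, S) = -2 + √(S + T) (n(T, S) = -2 + √(T + S) = -2 + √(S + T))
P(n(-11, 5), E(-6, (1 + 3)²)) - K(35, 166) = -23*(-2 + √(5 - 11)) - 1*166 = -23*(-2 + √(-6)) - 166 = -23*(-2 + I*√6) - 166 = (46 - 23*I*√6) - 166 = -120 - 23*I*√6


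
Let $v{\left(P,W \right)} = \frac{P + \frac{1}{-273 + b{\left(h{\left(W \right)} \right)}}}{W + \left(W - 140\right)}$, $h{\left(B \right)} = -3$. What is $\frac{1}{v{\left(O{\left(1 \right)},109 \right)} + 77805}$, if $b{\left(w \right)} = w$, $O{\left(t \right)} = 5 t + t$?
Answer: $\frac{21528}{1674987695} \approx 1.2853 \cdot 10^{-5}$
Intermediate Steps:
$O{\left(t \right)} = 6 t$
$v{\left(P,W \right)} = \frac{- \frac{1}{276} + P}{-140 + 2 W}$ ($v{\left(P,W \right)} = \frac{P + \frac{1}{-273 - 3}}{W + \left(W - 140\right)} = \frac{P + \frac{1}{-276}}{W + \left(W - 140\right)} = \frac{P - \frac{1}{276}}{W + \left(-140 + W\right)} = \frac{- \frac{1}{276} + P}{-140 + 2 W}$)
$\frac{1}{v{\left(O{\left(1 \right)},109 \right)} + 77805} = \frac{1}{\frac{1 - 276 \cdot 6 \cdot 1}{552 \left(70 - 109\right)} + 77805} = \frac{1}{\frac{1 - 1656}{552 \left(70 - 109\right)} + 77805} = \frac{1}{\frac{1 - 1656}{552 \left(-39\right)} + 77805} = \frac{1}{\frac{1}{552} \left(- \frac{1}{39}\right) \left(-1655\right) + 77805} = \frac{1}{\frac{1655}{21528} + 77805} = \frac{1}{\frac{1674987695}{21528}} = \frac{21528}{1674987695}$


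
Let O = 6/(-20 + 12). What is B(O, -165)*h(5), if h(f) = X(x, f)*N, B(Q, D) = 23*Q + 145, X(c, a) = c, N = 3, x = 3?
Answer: 4599/4 ≈ 1149.8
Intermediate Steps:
O = -¾ (O = 6/(-8) = -⅛*6 = -¾ ≈ -0.75000)
B(Q, D) = 145 + 23*Q
h(f) = 9 (h(f) = 3*3 = 9)
B(O, -165)*h(5) = (145 + 23*(-¾))*9 = (145 - 69/4)*9 = (511/4)*9 = 4599/4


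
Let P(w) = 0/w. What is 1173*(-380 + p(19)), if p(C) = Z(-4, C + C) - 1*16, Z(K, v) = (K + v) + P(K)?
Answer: -424626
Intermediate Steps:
P(w) = 0
Z(K, v) = K + v (Z(K, v) = (K + v) + 0 = K + v)
p(C) = -20 + 2*C (p(C) = (-4 + (C + C)) - 1*16 = (-4 + 2*C) - 16 = -20 + 2*C)
1173*(-380 + p(19)) = 1173*(-380 + (-20 + 2*19)) = 1173*(-380 + (-20 + 38)) = 1173*(-380 + 18) = 1173*(-362) = -424626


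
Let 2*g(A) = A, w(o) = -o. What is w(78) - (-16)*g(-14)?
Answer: -190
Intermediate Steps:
g(A) = A/2
w(78) - (-16)*g(-14) = -1*78 - (-16)*(½)*(-14) = -78 - (-16)*(-7) = -78 - 1*112 = -78 - 112 = -190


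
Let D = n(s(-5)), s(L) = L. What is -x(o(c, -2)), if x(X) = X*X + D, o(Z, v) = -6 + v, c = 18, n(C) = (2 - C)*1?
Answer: -71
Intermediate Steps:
n(C) = 2 - C
D = 7 (D = 2 - 1*(-5) = 2 + 5 = 7)
x(X) = 7 + X² (x(X) = X*X + 7 = X² + 7 = 7 + X²)
-x(o(c, -2)) = -(7 + (-6 - 2)²) = -(7 + (-8)²) = -(7 + 64) = -1*71 = -71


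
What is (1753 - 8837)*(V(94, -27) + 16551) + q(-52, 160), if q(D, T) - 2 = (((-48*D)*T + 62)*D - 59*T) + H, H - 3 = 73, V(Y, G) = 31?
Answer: -138246194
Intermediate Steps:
H = 76 (H = 3 + 73 = 76)
q(D, T) = 78 - 59*T + D*(62 - 48*D*T) (q(D, T) = 2 + ((((-48*D)*T + 62)*D - 59*T) + 76) = 2 + (((-48*D*T + 62)*D - 59*T) + 76) = 2 + (((62 - 48*D*T)*D - 59*T) + 76) = 2 + ((D*(62 - 48*D*T) - 59*T) + 76) = 2 + ((-59*T + D*(62 - 48*D*T)) + 76) = 2 + (76 - 59*T + D*(62 - 48*D*T)) = 78 - 59*T + D*(62 - 48*D*T))
(1753 - 8837)*(V(94, -27) + 16551) + q(-52, 160) = (1753 - 8837)*(31 + 16551) + (78 - 59*160 + 62*(-52) - 48*160*(-52)²) = -7084*16582 + (78 - 9440 - 3224 - 48*160*2704) = -117466888 + (78 - 9440 - 3224 - 20766720) = -117466888 - 20779306 = -138246194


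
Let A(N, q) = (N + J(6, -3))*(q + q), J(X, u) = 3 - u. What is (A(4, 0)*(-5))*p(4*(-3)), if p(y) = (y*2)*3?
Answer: 0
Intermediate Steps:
A(N, q) = 2*q*(6 + N) (A(N, q) = (N + (3 - 1*(-3)))*(q + q) = (N + (3 + 3))*(2*q) = (N + 6)*(2*q) = (6 + N)*(2*q) = 2*q*(6 + N))
p(y) = 6*y (p(y) = (2*y)*3 = 6*y)
(A(4, 0)*(-5))*p(4*(-3)) = ((2*0*(6 + 4))*(-5))*(6*(4*(-3))) = ((2*0*10)*(-5))*(6*(-12)) = (0*(-5))*(-72) = 0*(-72) = 0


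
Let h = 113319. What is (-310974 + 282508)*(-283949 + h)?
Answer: 4857153580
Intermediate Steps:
(-310974 + 282508)*(-283949 + h) = (-310974 + 282508)*(-283949 + 113319) = -28466*(-170630) = 4857153580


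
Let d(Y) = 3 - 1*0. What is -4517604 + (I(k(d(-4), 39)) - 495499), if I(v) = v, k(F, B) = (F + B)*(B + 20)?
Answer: -5010625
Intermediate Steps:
d(Y) = 3 (d(Y) = 3 + 0 = 3)
k(F, B) = (20 + B)*(B + F) (k(F, B) = (B + F)*(20 + B) = (20 + B)*(B + F))
-4517604 + (I(k(d(-4), 39)) - 495499) = -4517604 + ((39² + 20*39 + 20*3 + 39*3) - 495499) = -4517604 + ((1521 + 780 + 60 + 117) - 495499) = -4517604 + (2478 - 495499) = -4517604 - 493021 = -5010625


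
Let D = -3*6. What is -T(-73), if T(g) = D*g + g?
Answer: -1241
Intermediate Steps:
D = -18
T(g) = -17*g (T(g) = -18*g + g = -17*g)
-T(-73) = -(-17)*(-73) = -1*1241 = -1241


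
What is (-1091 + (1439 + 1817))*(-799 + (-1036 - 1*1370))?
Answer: -6938825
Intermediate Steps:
(-1091 + (1439 + 1817))*(-799 + (-1036 - 1*1370)) = (-1091 + 3256)*(-799 + (-1036 - 1370)) = 2165*(-799 - 2406) = 2165*(-3205) = -6938825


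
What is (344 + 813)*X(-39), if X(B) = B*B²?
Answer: -68632083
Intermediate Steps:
X(B) = B³
(344 + 813)*X(-39) = (344 + 813)*(-39)³ = 1157*(-59319) = -68632083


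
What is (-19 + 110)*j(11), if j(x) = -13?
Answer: -1183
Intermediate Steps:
(-19 + 110)*j(11) = (-19 + 110)*(-13) = 91*(-13) = -1183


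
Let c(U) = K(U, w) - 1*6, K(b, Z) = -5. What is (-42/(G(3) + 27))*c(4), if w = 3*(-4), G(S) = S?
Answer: 77/5 ≈ 15.400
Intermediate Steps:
w = -12
c(U) = -11 (c(U) = -5 - 1*6 = -5 - 6 = -11)
(-42/(G(3) + 27))*c(4) = (-42/(3 + 27))*(-11) = (-42/30)*(-11) = ((1/30)*(-42))*(-11) = -7/5*(-11) = 77/5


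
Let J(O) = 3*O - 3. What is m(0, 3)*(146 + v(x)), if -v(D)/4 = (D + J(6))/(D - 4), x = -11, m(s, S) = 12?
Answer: 8824/5 ≈ 1764.8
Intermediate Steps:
J(O) = -3 + 3*O
v(D) = -4*(15 + D)/(-4 + D) (v(D) = -4*(D + (-3 + 3*6))/(D - 4) = -4*(D + (-3 + 18))/(-4 + D) = -4*(D + 15)/(-4 + D) = -4*(15 + D)/(-4 + D))
m(0, 3)*(146 + v(x)) = 12*(146 + 4*(-15 - 1*(-11))/(-4 - 11)) = 12*(146 + 4*(-15 + 11)/(-15)) = 12*(146 + 4*(-1/15)*(-4)) = 12*(146 + 16/15) = 12*(2206/15) = 8824/5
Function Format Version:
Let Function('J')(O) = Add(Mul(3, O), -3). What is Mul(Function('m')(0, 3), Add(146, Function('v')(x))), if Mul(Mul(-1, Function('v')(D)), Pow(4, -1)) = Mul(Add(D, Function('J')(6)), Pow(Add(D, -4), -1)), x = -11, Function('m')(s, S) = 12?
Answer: Rational(8824, 5) ≈ 1764.8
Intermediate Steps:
Function('J')(O) = Add(-3, Mul(3, O))
Function('v')(D) = Mul(-4, Pow(Add(-4, D), -1), Add(15, D)) (Function('v')(D) = Mul(-4, Mul(Add(D, Add(-3, Mul(3, 6))), Pow(Add(D, -4), -1))) = Mul(-4, Mul(Add(D, Add(-3, 18)), Pow(Add(-4, D), -1))) = Mul(-4, Mul(Add(D, 15), Pow(Add(-4, D), -1))) = Mul(-4, Mul(Add(15, D), Pow(Add(-4, D), -1))) = Mul(-4, Mul(Pow(Add(-4, D), -1), Add(15, D))) = Mul(-4, Pow(Add(-4, D), -1), Add(15, D)))
Mul(Function('m')(0, 3), Add(146, Function('v')(x))) = Mul(12, Add(146, Mul(4, Pow(Add(-4, -11), -1), Add(-15, Mul(-1, -11))))) = Mul(12, Add(146, Mul(4, Pow(-15, -1), Add(-15, 11)))) = Mul(12, Add(146, Mul(4, Rational(-1, 15), -4))) = Mul(12, Add(146, Rational(16, 15))) = Mul(12, Rational(2206, 15)) = Rational(8824, 5)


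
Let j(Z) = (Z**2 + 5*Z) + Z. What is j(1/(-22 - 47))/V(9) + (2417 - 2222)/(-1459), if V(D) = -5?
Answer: -4039408/34731495 ≈ -0.11630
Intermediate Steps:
j(Z) = Z**2 + 6*Z
j(1/(-22 - 47))/V(9) + (2417 - 2222)/(-1459) = ((6 + 1/(-22 - 47))/(-22 - 47))/(-5) + (2417 - 2222)/(-1459) = ((6 + 1/(-69))/(-69))*(-1/5) + 195*(-1/1459) = -(6 - 1/69)/69*(-1/5) - 195/1459 = -1/69*413/69*(-1/5) - 195/1459 = -413/4761*(-1/5) - 195/1459 = 413/23805 - 195/1459 = -4039408/34731495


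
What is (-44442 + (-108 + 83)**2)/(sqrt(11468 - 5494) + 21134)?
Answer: -463014239/223319991 + 43817*sqrt(5974)/446639982 ≈ -2.0657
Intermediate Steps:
(-44442 + (-108 + 83)**2)/(sqrt(11468 - 5494) + 21134) = (-44442 + (-25)**2)/(sqrt(5974) + 21134) = (-44442 + 625)/(21134 + sqrt(5974)) = -43817/(21134 + sqrt(5974))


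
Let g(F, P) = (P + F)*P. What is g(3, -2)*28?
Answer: -56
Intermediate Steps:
g(F, P) = P*(F + P) (g(F, P) = (F + P)*P = P*(F + P))
g(3, -2)*28 = -2*(3 - 2)*28 = -2*1*28 = -2*28 = -56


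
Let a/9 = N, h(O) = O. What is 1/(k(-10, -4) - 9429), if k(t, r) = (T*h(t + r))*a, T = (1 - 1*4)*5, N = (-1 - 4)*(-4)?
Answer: 1/28371 ≈ 3.5247e-5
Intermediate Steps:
N = 20 (N = -5*(-4) = 20)
T = -15 (T = (1 - 4)*5 = -3*5 = -15)
a = 180 (a = 9*20 = 180)
k(t, r) = -2700*r - 2700*t (k(t, r) = -15*(t + r)*180 = -15*(r + t)*180 = (-15*r - 15*t)*180 = -2700*r - 2700*t)
1/(k(-10, -4) - 9429) = 1/((-2700*(-4) - 2700*(-10)) - 9429) = 1/((10800 + 27000) - 9429) = 1/(37800 - 9429) = 1/28371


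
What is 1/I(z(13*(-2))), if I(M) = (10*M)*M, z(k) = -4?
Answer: 1/160 ≈ 0.0062500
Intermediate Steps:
I(M) = 10*M²
1/I(z(13*(-2))) = 1/(10*(-4)²) = 1/(10*16) = 1/160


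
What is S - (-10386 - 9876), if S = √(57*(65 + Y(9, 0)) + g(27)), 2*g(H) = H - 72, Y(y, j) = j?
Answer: 20262 + √14730/2 ≈ 20323.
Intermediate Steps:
g(H) = -36 + H/2 (g(H) = (H - 72)/2 = (-72 + H)/2 = -36 + H/2)
S = √14730/2 (S = √(57*(65 + 0) + (-36 + (½)*27)) = √(57*65 + (-36 + 27/2)) = √(3705 - 45/2) = √(7365/2) = √14730/2 ≈ 60.684)
S - (-10386 - 9876) = √14730/2 - (-10386 - 9876) = √14730/2 - 1*(-20262) = √14730/2 + 20262 = 20262 + √14730/2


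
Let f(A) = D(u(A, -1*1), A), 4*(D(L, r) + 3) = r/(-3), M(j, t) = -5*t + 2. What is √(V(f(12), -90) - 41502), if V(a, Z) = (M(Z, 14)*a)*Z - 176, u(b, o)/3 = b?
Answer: I*√66158 ≈ 257.21*I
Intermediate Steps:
u(b, o) = 3*b
M(j, t) = 2 - 5*t
D(L, r) = -3 - r/12 (D(L, r) = -3 + (r/(-3))/4 = -3 + (r*(-⅓))/4 = -3 + (-r/3)/4 = -3 - r/12)
f(A) = -3 - A/12
V(a, Z) = -176 - 68*Z*a (V(a, Z) = ((2 - 5*14)*a)*Z - 176 = ((2 - 70)*a)*Z - 176 = (-68*a)*Z - 176 = -68*Z*a - 176 = -176 - 68*Z*a)
√(V(f(12), -90) - 41502) = √((-176 - 68*(-90)*(-3 - 1/12*12)) - 41502) = √((-176 - 68*(-90)*(-3 - 1)) - 41502) = √((-176 - 68*(-90)*(-4)) - 41502) = √((-176 - 24480) - 41502) = √(-24656 - 41502) = √(-66158) = I*√66158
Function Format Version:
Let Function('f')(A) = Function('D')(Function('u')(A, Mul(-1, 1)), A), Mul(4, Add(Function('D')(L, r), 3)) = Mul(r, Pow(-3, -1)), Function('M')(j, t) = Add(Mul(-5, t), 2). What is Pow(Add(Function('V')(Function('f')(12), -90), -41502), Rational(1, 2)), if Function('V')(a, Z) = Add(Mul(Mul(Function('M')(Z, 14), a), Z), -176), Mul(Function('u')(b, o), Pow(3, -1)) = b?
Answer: Mul(I, Pow(66158, Rational(1, 2))) ≈ Mul(257.21, I)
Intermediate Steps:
Function('u')(b, o) = Mul(3, b)
Function('M')(j, t) = Add(2, Mul(-5, t))
Function('D')(L, r) = Add(-3, Mul(Rational(-1, 12), r)) (Function('D')(L, r) = Add(-3, Mul(Rational(1, 4), Mul(r, Pow(-3, -1)))) = Add(-3, Mul(Rational(1, 4), Mul(r, Rational(-1, 3)))) = Add(-3, Mul(Rational(1, 4), Mul(Rational(-1, 3), r))) = Add(-3, Mul(Rational(-1, 12), r)))
Function('f')(A) = Add(-3, Mul(Rational(-1, 12), A))
Function('V')(a, Z) = Add(-176, Mul(-68, Z, a)) (Function('V')(a, Z) = Add(Mul(Mul(Add(2, Mul(-5, 14)), a), Z), -176) = Add(Mul(Mul(Add(2, -70), a), Z), -176) = Add(Mul(Mul(-68, a), Z), -176) = Add(Mul(-68, Z, a), -176) = Add(-176, Mul(-68, Z, a)))
Pow(Add(Function('V')(Function('f')(12), -90), -41502), Rational(1, 2)) = Pow(Add(Add(-176, Mul(-68, -90, Add(-3, Mul(Rational(-1, 12), 12)))), -41502), Rational(1, 2)) = Pow(Add(Add(-176, Mul(-68, -90, Add(-3, -1))), -41502), Rational(1, 2)) = Pow(Add(Add(-176, Mul(-68, -90, -4)), -41502), Rational(1, 2)) = Pow(Add(Add(-176, -24480), -41502), Rational(1, 2)) = Pow(Add(-24656, -41502), Rational(1, 2)) = Pow(-66158, Rational(1, 2)) = Mul(I, Pow(66158, Rational(1, 2)))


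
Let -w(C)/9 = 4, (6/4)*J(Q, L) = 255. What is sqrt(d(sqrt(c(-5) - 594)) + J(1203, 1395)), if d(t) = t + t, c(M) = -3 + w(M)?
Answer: sqrt(170 + 2*I*sqrt(633)) ≈ 13.177 + 1.9093*I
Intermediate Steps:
J(Q, L) = 170 (J(Q, L) = (2/3)*255 = 170)
w(C) = -36 (w(C) = -9*4 = -36)
c(M) = -39 (c(M) = -3 - 36 = -39)
d(t) = 2*t
sqrt(d(sqrt(c(-5) - 594)) + J(1203, 1395)) = sqrt(2*sqrt(-39 - 594) + 170) = sqrt(2*sqrt(-633) + 170) = sqrt(2*(I*sqrt(633)) + 170) = sqrt(2*I*sqrt(633) + 170) = sqrt(170 + 2*I*sqrt(633))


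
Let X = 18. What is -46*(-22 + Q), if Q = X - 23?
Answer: 1242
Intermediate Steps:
Q = -5 (Q = 18 - 23 = -5)
-46*(-22 + Q) = -46*(-22 - 5) = -46*(-27) = 1242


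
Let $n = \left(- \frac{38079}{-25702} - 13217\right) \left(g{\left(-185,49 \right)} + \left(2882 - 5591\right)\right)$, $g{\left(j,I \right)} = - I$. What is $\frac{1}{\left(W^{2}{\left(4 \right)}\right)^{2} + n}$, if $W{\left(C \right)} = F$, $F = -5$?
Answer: $\frac{12851}{468406418520} \approx 2.7436 \cdot 10^{-8}$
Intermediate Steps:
$W{\left(C \right)} = -5$
$n = \frac{468398386645}{12851}$ ($n = \left(- \frac{38079}{-25702} - 13217\right) \left(\left(-1\right) 49 + \left(2882 - 5591\right)\right) = \left(\left(-38079\right) \left(- \frac{1}{25702}\right) - 13217\right) \left(-49 + \left(2882 - 5591\right)\right) = \left(\frac{38079}{25702} - 13217\right) \left(-49 - 2709\right) = \left(- \frac{339665255}{25702}\right) \left(-2758\right) = \frac{468398386645}{12851} \approx 3.6448 \cdot 10^{7}$)
$\frac{1}{\left(W^{2}{\left(4 \right)}\right)^{2} + n} = \frac{1}{\left(\left(-5\right)^{2}\right)^{2} + \frac{468398386645}{12851}} = \frac{1}{25^{2} + \frac{468398386645}{12851}} = \frac{1}{625 + \frac{468398386645}{12851}} = \frac{1}{\frac{468406418520}{12851}} = \frac{12851}{468406418520}$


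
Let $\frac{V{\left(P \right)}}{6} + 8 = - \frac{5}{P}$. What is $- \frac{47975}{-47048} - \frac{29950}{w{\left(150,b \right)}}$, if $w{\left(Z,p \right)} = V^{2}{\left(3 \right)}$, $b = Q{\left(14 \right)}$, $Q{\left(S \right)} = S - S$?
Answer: $- \frac{311924925}{39567368} \approx -7.8834$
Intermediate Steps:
$Q{\left(S \right)} = 0$
$V{\left(P \right)} = -48 - \frac{30}{P}$ ($V{\left(P \right)} = -48 + 6 \left(- \frac{5}{P}\right) = -48 - \frac{30}{P}$)
$b = 0$
$w{\left(Z,p \right)} = 3364$ ($w{\left(Z,p \right)} = \left(-48 - \frac{30}{3}\right)^{2} = \left(-48 - 10\right)^{2} = \left(-58\right)^{2} = 3364$)
$- \frac{47975}{-47048} - \frac{29950}{w{\left(150,b \right)}} = - \frac{47975}{-47048} - \frac{29950}{3364} = \left(-47975\right) \left(- \frac{1}{47048}\right) - \frac{14975}{1682} = \frac{47975}{47048} - \frac{14975}{1682} = - \frac{311924925}{39567368}$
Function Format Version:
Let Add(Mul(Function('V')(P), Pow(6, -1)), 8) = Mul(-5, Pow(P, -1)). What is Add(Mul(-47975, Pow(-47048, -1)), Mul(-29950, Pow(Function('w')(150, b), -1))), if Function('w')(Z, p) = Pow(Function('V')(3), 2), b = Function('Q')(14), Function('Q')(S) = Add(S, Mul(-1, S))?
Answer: Rational(-311924925, 39567368) ≈ -7.8834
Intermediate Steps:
Function('Q')(S) = 0
Function('V')(P) = Add(-48, Mul(-30, Pow(P, -1))) (Function('V')(P) = Add(-48, Mul(6, Mul(-5, Pow(P, -1)))) = Add(-48, Mul(-30, Pow(P, -1))))
b = 0
Function('w')(Z, p) = 3364 (Function('w')(Z, p) = Pow(Add(-48, Mul(-30, Pow(3, -1))), 2) = Pow(Add(-48, Mul(-30, Rational(1, 3))), 2) = Pow(Add(-48, -10), 2) = Pow(-58, 2) = 3364)
Add(Mul(-47975, Pow(-47048, -1)), Mul(-29950, Pow(Function('w')(150, b), -1))) = Add(Mul(-47975, Pow(-47048, -1)), Mul(-29950, Pow(3364, -1))) = Add(Mul(-47975, Rational(-1, 47048)), Mul(-29950, Rational(1, 3364))) = Add(Rational(47975, 47048), Rational(-14975, 1682)) = Rational(-311924925, 39567368)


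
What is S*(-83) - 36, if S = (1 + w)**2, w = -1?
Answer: -36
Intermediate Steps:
S = 0 (S = (1 - 1)**2 = 0**2 = 0)
S*(-83) - 36 = 0*(-83) - 36 = 0 - 36 = -36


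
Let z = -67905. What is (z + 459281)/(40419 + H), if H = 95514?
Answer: 391376/135933 ≈ 2.8792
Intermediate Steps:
(z + 459281)/(40419 + H) = (-67905 + 459281)/(40419 + 95514) = 391376/135933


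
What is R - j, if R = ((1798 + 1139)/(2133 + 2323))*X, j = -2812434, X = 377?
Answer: 12533313153/4456 ≈ 2.8127e+6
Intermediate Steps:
R = 1107249/4456 (R = ((1798 + 1139)/(2133 + 2323))*377 = (2937/4456)*377 = 1107249/4456 ≈ 248.48)
R - j = 1107249/4456 - 1*(-2812434) = 1107249/4456 + 2812434 = 12533313153/4456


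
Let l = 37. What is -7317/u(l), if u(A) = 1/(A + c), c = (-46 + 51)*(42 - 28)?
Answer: -782919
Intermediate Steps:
c = 70 (c = 5*14 = 70)
u(A) = 1/(70 + A) (u(A) = 1/(A + 70) = 1/(70 + A))
-7317/u(l) = -7317/(1/(70 + 37)) = -7317/(1/107) = -7317/1/107 = -7317*107 = -782919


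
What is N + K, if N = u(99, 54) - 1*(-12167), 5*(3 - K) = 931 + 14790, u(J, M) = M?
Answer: 45399/5 ≈ 9079.8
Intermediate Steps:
K = -15706/5 (K = 3 - (931 + 14790)/5 = 3 - ⅕*15721 = 3 - 15721/5 = -15706/5 ≈ -3141.2)
N = 12221 (N = 54 - 1*(-12167) = 54 + 12167 = 12221)
N + K = 12221 - 15706/5 = 45399/5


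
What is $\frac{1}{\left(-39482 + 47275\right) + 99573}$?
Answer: $\frac{1}{107366} \approx 9.3139 \cdot 10^{-6}$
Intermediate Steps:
$\frac{1}{\left(-39482 + 47275\right) + 99573} = \frac{1}{7793 + 99573} = \frac{1}{107366}$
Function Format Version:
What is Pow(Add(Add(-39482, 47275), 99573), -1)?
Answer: Rational(1, 107366) ≈ 9.3139e-6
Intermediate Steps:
Pow(Add(Add(-39482, 47275), 99573), -1) = Pow(Add(7793, 99573), -1) = Pow(107366, -1) = Rational(1, 107366)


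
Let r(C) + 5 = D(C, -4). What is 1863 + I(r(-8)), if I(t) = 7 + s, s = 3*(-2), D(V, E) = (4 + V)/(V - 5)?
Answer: 1864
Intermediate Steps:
D(V, E) = (4 + V)/(-5 + V)
s = -6
r(C) = -5 + (4 + C)/(-5 + C)
I(t) = 1 (I(t) = 7 - 6 = 1)
1863 + I(r(-8)) = 1863 + 1 = 1864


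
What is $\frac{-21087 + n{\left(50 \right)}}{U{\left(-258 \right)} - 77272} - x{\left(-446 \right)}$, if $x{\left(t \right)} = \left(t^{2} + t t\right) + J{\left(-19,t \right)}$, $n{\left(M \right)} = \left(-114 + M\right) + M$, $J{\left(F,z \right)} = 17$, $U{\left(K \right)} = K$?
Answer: $- \frac{30845211869}{77530} \approx -3.9785 \cdot 10^{5}$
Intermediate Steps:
$n{\left(M \right)} = -114 + 2 M$
$x{\left(t \right)} = 17 + 2 t^{2}$ ($x{\left(t \right)} = \left(t^{2} + t t\right) + 17 = \left(t^{2} + t^{2}\right) + 17 = 2 t^{2} + 17 = 17 + 2 t^{2}$)
$\frac{-21087 + n{\left(50 \right)}}{U{\left(-258 \right)} - 77272} - x{\left(-446 \right)} = \frac{-21087 + \left(-114 + 2 \cdot 50\right)}{-258 - 77272} - \left(17 + 2 \left(-446\right)^{2}\right) = \frac{-21087 + \left(-114 + 100\right)}{-77530} - \left(17 + 2 \cdot 198916\right) = \left(-21087 - 14\right) \left(- \frac{1}{77530}\right) - \left(17 + 397832\right) = \left(-21101\right) \left(- \frac{1}{77530}\right) - 397849 = \frac{21101}{77530} - 397849 = - \frac{30845211869}{77530}$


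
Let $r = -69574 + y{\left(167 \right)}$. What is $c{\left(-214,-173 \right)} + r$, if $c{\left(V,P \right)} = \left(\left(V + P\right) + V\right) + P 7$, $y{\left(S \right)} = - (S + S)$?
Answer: $-71720$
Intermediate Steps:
$y{\left(S \right)} = - 2 S$
$c{\left(V,P \right)} = 2 V + 8 P$ ($c{\left(V,P \right)} = \left(\left(P + V\right) + V\right) + 7 P = \left(P + 2 V\right) + 7 P = 2 V + 8 P$)
$r = -69908$ ($r = -69574 - 334 = -69908$)
$c{\left(-214,-173 \right)} + r = \left(2 \left(-214\right) + 8 \left(-173\right)\right) - 69908 = \left(-428 - 1384\right) - 69908 = -1812 - 69908 = -71720$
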